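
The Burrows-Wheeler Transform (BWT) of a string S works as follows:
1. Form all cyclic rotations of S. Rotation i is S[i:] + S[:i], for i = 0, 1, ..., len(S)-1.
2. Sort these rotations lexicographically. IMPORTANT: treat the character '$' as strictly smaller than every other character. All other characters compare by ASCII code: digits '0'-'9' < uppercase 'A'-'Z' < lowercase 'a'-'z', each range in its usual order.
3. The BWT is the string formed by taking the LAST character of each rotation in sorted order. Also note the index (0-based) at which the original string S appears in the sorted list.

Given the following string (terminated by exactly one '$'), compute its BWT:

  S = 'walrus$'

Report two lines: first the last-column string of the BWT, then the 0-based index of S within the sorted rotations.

All 7 rotations (rotation i = S[i:]+S[:i]):
  rot[0] = walrus$
  rot[1] = alrus$w
  rot[2] = lrus$wa
  rot[3] = rus$wal
  rot[4] = us$walr
  rot[5] = s$walru
  rot[6] = $walrus
Sorted (with $ < everything):
  sorted[0] = $walrus  (last char: 's')
  sorted[1] = alrus$w  (last char: 'w')
  sorted[2] = lrus$wa  (last char: 'a')
  sorted[3] = rus$wal  (last char: 'l')
  sorted[4] = s$walru  (last char: 'u')
  sorted[5] = us$walr  (last char: 'r')
  sorted[6] = walrus$  (last char: '$')
Last column: swalur$
Original string S is at sorted index 6

Answer: swalur$
6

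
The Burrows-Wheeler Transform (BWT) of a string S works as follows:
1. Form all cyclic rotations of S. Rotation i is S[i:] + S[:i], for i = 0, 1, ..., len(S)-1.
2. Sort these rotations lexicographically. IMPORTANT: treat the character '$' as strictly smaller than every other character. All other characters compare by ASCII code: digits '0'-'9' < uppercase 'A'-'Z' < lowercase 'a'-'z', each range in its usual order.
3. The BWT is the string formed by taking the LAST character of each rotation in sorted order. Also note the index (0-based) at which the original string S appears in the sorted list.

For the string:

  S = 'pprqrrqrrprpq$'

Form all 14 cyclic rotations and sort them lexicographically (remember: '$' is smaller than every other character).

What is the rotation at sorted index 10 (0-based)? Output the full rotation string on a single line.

Answer: rqrrprpq$pprqr

Derivation:
All 14 rotations (rotation i = S[i:]+S[:i]):
  rot[0] = pprqrrqrrprpq$
  rot[1] = prqrrqrrprpq$p
  rot[2] = rqrrqrrprpq$pp
  rot[3] = qrrqrrprpq$ppr
  rot[4] = rrqrrprpq$pprq
  rot[5] = rqrrprpq$pprqr
  rot[6] = qrrprpq$pprqrr
  rot[7] = rrprpq$pprqrrq
  rot[8] = rprpq$pprqrrqr
  rot[9] = prpq$pprqrrqrr
  rot[10] = rpq$pprqrrqrrp
  rot[11] = pq$pprqrrqrrpr
  rot[12] = q$pprqrrqrrprp
  rot[13] = $pprqrrqrrprpq
Sorted (with $ < everything):
  sorted[0] = $pprqrrqrrprpq
  sorted[1] = pprqrrqrrprpq$
  sorted[2] = pq$pprqrrqrrpr
  sorted[3] = prpq$pprqrrqrr
  sorted[4] = prqrrqrrprpq$p
  sorted[5] = q$pprqrrqrrprp
  sorted[6] = qrrprpq$pprqrr
  sorted[7] = qrrqrrprpq$ppr
  sorted[8] = rpq$pprqrrqrrp
  sorted[9] = rprpq$pprqrrqr
  sorted[10] = rqrrprpq$pprqr
  sorted[11] = rqrrqrrprpq$pp
  sorted[12] = rrprpq$pprqrrq
  sorted[13] = rrqrrprpq$pprq
sorted[10] = rqrrprpq$pprqr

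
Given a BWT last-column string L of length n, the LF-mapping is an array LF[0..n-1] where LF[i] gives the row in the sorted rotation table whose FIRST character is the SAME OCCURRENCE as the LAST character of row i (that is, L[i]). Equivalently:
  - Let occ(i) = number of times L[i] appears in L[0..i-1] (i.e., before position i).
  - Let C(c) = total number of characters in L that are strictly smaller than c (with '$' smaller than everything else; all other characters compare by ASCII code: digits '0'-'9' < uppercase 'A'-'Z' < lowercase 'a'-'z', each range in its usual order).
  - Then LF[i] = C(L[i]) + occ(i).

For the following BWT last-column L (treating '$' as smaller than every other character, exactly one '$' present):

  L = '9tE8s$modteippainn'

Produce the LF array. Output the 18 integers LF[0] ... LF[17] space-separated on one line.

Answer: 2 16 3 1 15 0 9 12 5 17 6 7 13 14 4 8 10 11

Derivation:
Char counts: '$':1, '8':1, '9':1, 'E':1, 'a':1, 'd':1, 'e':1, 'i':2, 'm':1, 'n':2, 'o':1, 'p':2, 's':1, 't':2
C (first-col start): C('$')=0, C('8')=1, C('9')=2, C('E')=3, C('a')=4, C('d')=5, C('e')=6, C('i')=7, C('m')=9, C('n')=10, C('o')=12, C('p')=13, C('s')=15, C('t')=16
L[0]='9': occ=0, LF[0]=C('9')+0=2+0=2
L[1]='t': occ=0, LF[1]=C('t')+0=16+0=16
L[2]='E': occ=0, LF[2]=C('E')+0=3+0=3
L[3]='8': occ=0, LF[3]=C('8')+0=1+0=1
L[4]='s': occ=0, LF[4]=C('s')+0=15+0=15
L[5]='$': occ=0, LF[5]=C('$')+0=0+0=0
L[6]='m': occ=0, LF[6]=C('m')+0=9+0=9
L[7]='o': occ=0, LF[7]=C('o')+0=12+0=12
L[8]='d': occ=0, LF[8]=C('d')+0=5+0=5
L[9]='t': occ=1, LF[9]=C('t')+1=16+1=17
L[10]='e': occ=0, LF[10]=C('e')+0=6+0=6
L[11]='i': occ=0, LF[11]=C('i')+0=7+0=7
L[12]='p': occ=0, LF[12]=C('p')+0=13+0=13
L[13]='p': occ=1, LF[13]=C('p')+1=13+1=14
L[14]='a': occ=0, LF[14]=C('a')+0=4+0=4
L[15]='i': occ=1, LF[15]=C('i')+1=7+1=8
L[16]='n': occ=0, LF[16]=C('n')+0=10+0=10
L[17]='n': occ=1, LF[17]=C('n')+1=10+1=11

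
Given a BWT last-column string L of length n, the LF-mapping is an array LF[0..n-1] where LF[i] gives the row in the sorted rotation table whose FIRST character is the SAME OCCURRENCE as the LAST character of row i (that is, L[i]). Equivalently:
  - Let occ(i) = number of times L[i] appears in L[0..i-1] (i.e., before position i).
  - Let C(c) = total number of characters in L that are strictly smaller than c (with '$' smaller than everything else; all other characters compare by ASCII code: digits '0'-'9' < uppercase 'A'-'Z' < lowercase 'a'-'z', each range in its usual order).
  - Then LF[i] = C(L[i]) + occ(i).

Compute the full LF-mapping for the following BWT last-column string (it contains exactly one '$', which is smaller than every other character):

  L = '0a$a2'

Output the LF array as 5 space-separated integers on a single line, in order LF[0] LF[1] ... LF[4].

Char counts: '$':1, '0':1, '2':1, 'a':2
C (first-col start): C('$')=0, C('0')=1, C('2')=2, C('a')=3
L[0]='0': occ=0, LF[0]=C('0')+0=1+0=1
L[1]='a': occ=0, LF[1]=C('a')+0=3+0=3
L[2]='$': occ=0, LF[2]=C('$')+0=0+0=0
L[3]='a': occ=1, LF[3]=C('a')+1=3+1=4
L[4]='2': occ=0, LF[4]=C('2')+0=2+0=2

Answer: 1 3 0 4 2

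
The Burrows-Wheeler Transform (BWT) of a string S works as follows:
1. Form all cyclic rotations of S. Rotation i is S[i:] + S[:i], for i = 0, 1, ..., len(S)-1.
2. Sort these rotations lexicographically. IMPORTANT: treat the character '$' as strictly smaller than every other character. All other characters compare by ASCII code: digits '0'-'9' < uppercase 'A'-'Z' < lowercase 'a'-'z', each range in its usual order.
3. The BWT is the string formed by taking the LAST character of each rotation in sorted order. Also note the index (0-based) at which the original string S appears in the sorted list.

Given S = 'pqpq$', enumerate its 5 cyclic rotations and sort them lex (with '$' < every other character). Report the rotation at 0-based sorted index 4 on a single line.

Answer: qpq$p

Derivation:
All 5 rotations (rotation i = S[i:]+S[:i]):
  rot[0] = pqpq$
  rot[1] = qpq$p
  rot[2] = pq$pq
  rot[3] = q$pqp
  rot[4] = $pqpq
Sorted (with $ < everything):
  sorted[0] = $pqpq
  sorted[1] = pq$pq
  sorted[2] = pqpq$
  sorted[3] = q$pqp
  sorted[4] = qpq$p
sorted[4] = qpq$p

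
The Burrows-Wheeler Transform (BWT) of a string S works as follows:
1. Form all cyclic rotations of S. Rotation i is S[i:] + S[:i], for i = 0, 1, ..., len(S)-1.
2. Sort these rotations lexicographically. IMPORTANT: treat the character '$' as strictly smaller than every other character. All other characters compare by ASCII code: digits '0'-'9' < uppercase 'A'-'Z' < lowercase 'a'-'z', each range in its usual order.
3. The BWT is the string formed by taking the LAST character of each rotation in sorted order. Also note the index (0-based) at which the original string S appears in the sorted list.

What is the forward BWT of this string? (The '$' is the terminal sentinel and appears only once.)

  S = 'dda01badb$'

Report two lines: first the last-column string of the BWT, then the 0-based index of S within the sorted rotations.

Answer: ba0dbd1da$
9

Derivation:
All 10 rotations (rotation i = S[i:]+S[:i]):
  rot[0] = dda01badb$
  rot[1] = da01badb$d
  rot[2] = a01badb$dd
  rot[3] = 01badb$dda
  rot[4] = 1badb$dda0
  rot[5] = badb$dda01
  rot[6] = adb$dda01b
  rot[7] = db$dda01ba
  rot[8] = b$dda01bad
  rot[9] = $dda01badb
Sorted (with $ < everything):
  sorted[0] = $dda01badb  (last char: 'b')
  sorted[1] = 01badb$dda  (last char: 'a')
  sorted[2] = 1badb$dda0  (last char: '0')
  sorted[3] = a01badb$dd  (last char: 'd')
  sorted[4] = adb$dda01b  (last char: 'b')
  sorted[5] = b$dda01bad  (last char: 'd')
  sorted[6] = badb$dda01  (last char: '1')
  sorted[7] = da01badb$d  (last char: 'd')
  sorted[8] = db$dda01ba  (last char: 'a')
  sorted[9] = dda01badb$  (last char: '$')
Last column: ba0dbd1da$
Original string S is at sorted index 9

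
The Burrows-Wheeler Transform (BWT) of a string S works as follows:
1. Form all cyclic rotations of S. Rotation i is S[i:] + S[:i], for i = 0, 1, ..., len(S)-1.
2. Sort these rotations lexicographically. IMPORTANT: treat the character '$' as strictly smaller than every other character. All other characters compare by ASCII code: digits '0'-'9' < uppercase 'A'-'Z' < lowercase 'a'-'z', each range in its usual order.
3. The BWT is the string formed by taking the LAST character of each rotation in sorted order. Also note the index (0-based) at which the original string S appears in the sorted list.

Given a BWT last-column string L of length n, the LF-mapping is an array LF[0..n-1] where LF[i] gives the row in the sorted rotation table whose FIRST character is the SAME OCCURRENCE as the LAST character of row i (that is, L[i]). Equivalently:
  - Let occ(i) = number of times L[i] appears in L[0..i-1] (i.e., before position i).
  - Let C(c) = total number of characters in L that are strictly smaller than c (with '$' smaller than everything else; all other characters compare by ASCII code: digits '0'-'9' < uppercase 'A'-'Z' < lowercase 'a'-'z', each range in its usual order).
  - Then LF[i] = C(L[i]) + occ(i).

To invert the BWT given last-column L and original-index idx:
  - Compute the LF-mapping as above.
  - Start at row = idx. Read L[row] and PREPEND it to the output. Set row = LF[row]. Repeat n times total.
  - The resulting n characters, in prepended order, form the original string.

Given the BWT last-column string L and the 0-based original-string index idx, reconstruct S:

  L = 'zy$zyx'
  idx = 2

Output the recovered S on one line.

Answer: yxzyz$

Derivation:
LF mapping: 4 2 0 5 3 1
Walk LF starting at row 2, prepending L[row]:
  step 1: row=2, L[2]='$', prepend. Next row=LF[2]=0
  step 2: row=0, L[0]='z', prepend. Next row=LF[0]=4
  step 3: row=4, L[4]='y', prepend. Next row=LF[4]=3
  step 4: row=3, L[3]='z', prepend. Next row=LF[3]=5
  step 5: row=5, L[5]='x', prepend. Next row=LF[5]=1
  step 6: row=1, L[1]='y', prepend. Next row=LF[1]=2
Reversed output: yxzyz$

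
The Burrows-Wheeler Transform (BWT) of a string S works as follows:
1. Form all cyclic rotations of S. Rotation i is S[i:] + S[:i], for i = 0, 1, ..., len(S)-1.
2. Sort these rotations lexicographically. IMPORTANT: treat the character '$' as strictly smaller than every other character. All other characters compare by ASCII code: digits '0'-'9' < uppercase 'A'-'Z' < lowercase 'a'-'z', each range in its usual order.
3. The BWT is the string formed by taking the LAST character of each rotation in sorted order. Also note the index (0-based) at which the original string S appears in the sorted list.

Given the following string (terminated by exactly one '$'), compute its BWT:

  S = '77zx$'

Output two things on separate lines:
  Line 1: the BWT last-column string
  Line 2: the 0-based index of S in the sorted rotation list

Answer: x$7z7
1

Derivation:
All 5 rotations (rotation i = S[i:]+S[:i]):
  rot[0] = 77zx$
  rot[1] = 7zx$7
  rot[2] = zx$77
  rot[3] = x$77z
  rot[4] = $77zx
Sorted (with $ < everything):
  sorted[0] = $77zx  (last char: 'x')
  sorted[1] = 77zx$  (last char: '$')
  sorted[2] = 7zx$7  (last char: '7')
  sorted[3] = x$77z  (last char: 'z')
  sorted[4] = zx$77  (last char: '7')
Last column: x$7z7
Original string S is at sorted index 1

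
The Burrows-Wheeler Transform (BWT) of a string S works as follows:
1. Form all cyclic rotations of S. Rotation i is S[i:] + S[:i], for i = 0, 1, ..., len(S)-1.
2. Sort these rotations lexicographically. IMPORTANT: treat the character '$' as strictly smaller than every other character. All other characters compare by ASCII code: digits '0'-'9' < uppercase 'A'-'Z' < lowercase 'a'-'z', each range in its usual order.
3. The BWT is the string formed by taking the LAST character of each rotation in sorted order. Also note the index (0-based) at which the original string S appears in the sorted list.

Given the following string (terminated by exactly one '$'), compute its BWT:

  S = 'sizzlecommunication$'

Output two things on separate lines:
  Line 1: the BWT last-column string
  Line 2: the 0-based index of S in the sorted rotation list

All 20 rotations (rotation i = S[i:]+S[:i]):
  rot[0] = sizzlecommunication$
  rot[1] = izzlecommunication$s
  rot[2] = zzlecommunication$si
  rot[3] = zlecommunication$siz
  rot[4] = lecommunication$sizz
  rot[5] = ecommunication$sizzl
  rot[6] = communication$sizzle
  rot[7] = ommunication$sizzlec
  rot[8] = mmunication$sizzleco
  rot[9] = munication$sizzlecom
  rot[10] = unication$sizzlecomm
  rot[11] = nication$sizzlecommu
  rot[12] = ication$sizzlecommun
  rot[13] = cation$sizzlecommuni
  rot[14] = ation$sizzlecommunic
  rot[15] = tion$sizzlecommunica
  rot[16] = ion$sizzlecommunicat
  rot[17] = on$sizzlecommunicati
  rot[18] = n$sizzlecommunicatio
  rot[19] = $sizzlecommunication
Sorted (with $ < everything):
  sorted[0] = $sizzlecommunication  (last char: 'n')
  sorted[1] = ation$sizzlecommunic  (last char: 'c')
  sorted[2] = cation$sizzlecommuni  (last char: 'i')
  sorted[3] = communication$sizzle  (last char: 'e')
  sorted[4] = ecommunication$sizzl  (last char: 'l')
  sorted[5] = ication$sizzlecommun  (last char: 'n')
  sorted[6] = ion$sizzlecommunicat  (last char: 't')
  sorted[7] = izzlecommunication$s  (last char: 's')
  sorted[8] = lecommunication$sizz  (last char: 'z')
  sorted[9] = mmunication$sizzleco  (last char: 'o')
  sorted[10] = munication$sizzlecom  (last char: 'm')
  sorted[11] = n$sizzlecommunicatio  (last char: 'o')
  sorted[12] = nication$sizzlecommu  (last char: 'u')
  sorted[13] = ommunication$sizzlec  (last char: 'c')
  sorted[14] = on$sizzlecommunicati  (last char: 'i')
  sorted[15] = sizzlecommunication$  (last char: '$')
  sorted[16] = tion$sizzlecommunica  (last char: 'a')
  sorted[17] = unication$sizzlecomm  (last char: 'm')
  sorted[18] = zlecommunication$siz  (last char: 'z')
  sorted[19] = zzlecommunication$si  (last char: 'i')
Last column: ncielntszomouci$amzi
Original string S is at sorted index 15

Answer: ncielntszomouci$amzi
15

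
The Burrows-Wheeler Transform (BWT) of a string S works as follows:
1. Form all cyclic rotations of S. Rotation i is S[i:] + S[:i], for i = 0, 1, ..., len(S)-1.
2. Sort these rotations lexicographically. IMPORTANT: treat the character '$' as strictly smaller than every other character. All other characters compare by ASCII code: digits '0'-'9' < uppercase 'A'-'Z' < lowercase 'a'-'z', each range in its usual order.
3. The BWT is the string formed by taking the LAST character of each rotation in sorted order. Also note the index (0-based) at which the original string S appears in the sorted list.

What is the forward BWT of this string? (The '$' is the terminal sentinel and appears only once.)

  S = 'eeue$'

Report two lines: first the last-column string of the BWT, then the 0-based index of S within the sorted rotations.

All 5 rotations (rotation i = S[i:]+S[:i]):
  rot[0] = eeue$
  rot[1] = eue$e
  rot[2] = ue$ee
  rot[3] = e$eeu
  rot[4] = $eeue
Sorted (with $ < everything):
  sorted[0] = $eeue  (last char: 'e')
  sorted[1] = e$eeu  (last char: 'u')
  sorted[2] = eeue$  (last char: '$')
  sorted[3] = eue$e  (last char: 'e')
  sorted[4] = ue$ee  (last char: 'e')
Last column: eu$ee
Original string S is at sorted index 2

Answer: eu$ee
2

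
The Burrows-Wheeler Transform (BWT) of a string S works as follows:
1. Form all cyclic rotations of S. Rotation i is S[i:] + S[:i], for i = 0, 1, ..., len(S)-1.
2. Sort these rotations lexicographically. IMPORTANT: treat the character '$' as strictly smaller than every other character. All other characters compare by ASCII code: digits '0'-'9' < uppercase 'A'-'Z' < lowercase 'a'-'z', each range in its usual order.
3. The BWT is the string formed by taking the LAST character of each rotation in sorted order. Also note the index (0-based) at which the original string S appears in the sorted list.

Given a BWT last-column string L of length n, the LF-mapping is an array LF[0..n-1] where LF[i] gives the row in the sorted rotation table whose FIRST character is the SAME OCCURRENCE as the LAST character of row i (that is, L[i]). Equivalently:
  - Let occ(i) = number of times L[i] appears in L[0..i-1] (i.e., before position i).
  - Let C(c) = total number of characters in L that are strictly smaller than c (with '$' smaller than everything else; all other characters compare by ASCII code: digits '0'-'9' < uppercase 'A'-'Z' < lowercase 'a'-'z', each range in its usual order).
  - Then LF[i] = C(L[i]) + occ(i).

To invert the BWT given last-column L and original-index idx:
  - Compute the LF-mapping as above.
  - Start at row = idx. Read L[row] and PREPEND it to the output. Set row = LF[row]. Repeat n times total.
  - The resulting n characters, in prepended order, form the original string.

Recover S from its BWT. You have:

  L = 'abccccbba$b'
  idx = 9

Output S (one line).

LF mapping: 1 3 7 8 9 10 4 5 2 0 6
Walk LF starting at row 9, prepending L[row]:
  step 1: row=9, L[9]='$', prepend. Next row=LF[9]=0
  step 2: row=0, L[0]='a', prepend. Next row=LF[0]=1
  step 3: row=1, L[1]='b', prepend. Next row=LF[1]=3
  step 4: row=3, L[3]='c', prepend. Next row=LF[3]=8
  step 5: row=8, L[8]='a', prepend. Next row=LF[8]=2
  step 6: row=2, L[2]='c', prepend. Next row=LF[2]=7
  step 7: row=7, L[7]='b', prepend. Next row=LF[7]=5
  step 8: row=5, L[5]='c', prepend. Next row=LF[5]=10
  step 9: row=10, L[10]='b', prepend. Next row=LF[10]=6
  step 10: row=6, L[6]='b', prepend. Next row=LF[6]=4
  step 11: row=4, L[4]='c', prepend. Next row=LF[4]=9
Reversed output: cbbcbcacba$

Answer: cbbcbcacba$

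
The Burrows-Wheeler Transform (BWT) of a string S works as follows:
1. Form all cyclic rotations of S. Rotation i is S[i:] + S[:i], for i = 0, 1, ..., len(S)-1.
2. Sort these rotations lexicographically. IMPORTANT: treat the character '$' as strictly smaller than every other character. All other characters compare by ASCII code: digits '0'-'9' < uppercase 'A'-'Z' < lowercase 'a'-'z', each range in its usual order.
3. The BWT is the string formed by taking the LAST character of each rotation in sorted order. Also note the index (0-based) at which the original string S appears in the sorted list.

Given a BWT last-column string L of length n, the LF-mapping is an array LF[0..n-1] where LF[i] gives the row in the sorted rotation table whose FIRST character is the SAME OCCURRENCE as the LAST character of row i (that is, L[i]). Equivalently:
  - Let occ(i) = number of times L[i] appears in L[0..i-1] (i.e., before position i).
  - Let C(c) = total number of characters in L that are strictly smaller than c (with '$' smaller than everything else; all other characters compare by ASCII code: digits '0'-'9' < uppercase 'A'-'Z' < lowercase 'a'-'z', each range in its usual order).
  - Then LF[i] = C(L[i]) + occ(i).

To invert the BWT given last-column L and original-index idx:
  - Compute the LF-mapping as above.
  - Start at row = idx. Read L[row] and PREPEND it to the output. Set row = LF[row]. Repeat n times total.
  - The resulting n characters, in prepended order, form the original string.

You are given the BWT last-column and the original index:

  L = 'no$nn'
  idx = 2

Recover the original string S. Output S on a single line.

Answer: nnon$

Derivation:
LF mapping: 1 4 0 2 3
Walk LF starting at row 2, prepending L[row]:
  step 1: row=2, L[2]='$', prepend. Next row=LF[2]=0
  step 2: row=0, L[0]='n', prepend. Next row=LF[0]=1
  step 3: row=1, L[1]='o', prepend. Next row=LF[1]=4
  step 4: row=4, L[4]='n', prepend. Next row=LF[4]=3
  step 5: row=3, L[3]='n', prepend. Next row=LF[3]=2
Reversed output: nnon$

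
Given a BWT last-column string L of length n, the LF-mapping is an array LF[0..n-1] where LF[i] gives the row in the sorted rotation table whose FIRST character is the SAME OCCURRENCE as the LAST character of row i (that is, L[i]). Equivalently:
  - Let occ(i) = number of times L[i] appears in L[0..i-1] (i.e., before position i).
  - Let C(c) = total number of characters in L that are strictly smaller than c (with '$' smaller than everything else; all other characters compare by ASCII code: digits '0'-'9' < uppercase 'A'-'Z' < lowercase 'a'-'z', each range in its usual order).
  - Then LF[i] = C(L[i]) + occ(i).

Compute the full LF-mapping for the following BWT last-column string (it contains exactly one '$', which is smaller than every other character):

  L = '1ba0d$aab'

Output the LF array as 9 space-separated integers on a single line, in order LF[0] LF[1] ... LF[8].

Char counts: '$':1, '0':1, '1':1, 'a':3, 'b':2, 'd':1
C (first-col start): C('$')=0, C('0')=1, C('1')=2, C('a')=3, C('b')=6, C('d')=8
L[0]='1': occ=0, LF[0]=C('1')+0=2+0=2
L[1]='b': occ=0, LF[1]=C('b')+0=6+0=6
L[2]='a': occ=0, LF[2]=C('a')+0=3+0=3
L[3]='0': occ=0, LF[3]=C('0')+0=1+0=1
L[4]='d': occ=0, LF[4]=C('d')+0=8+0=8
L[5]='$': occ=0, LF[5]=C('$')+0=0+0=0
L[6]='a': occ=1, LF[6]=C('a')+1=3+1=4
L[7]='a': occ=2, LF[7]=C('a')+2=3+2=5
L[8]='b': occ=1, LF[8]=C('b')+1=6+1=7

Answer: 2 6 3 1 8 0 4 5 7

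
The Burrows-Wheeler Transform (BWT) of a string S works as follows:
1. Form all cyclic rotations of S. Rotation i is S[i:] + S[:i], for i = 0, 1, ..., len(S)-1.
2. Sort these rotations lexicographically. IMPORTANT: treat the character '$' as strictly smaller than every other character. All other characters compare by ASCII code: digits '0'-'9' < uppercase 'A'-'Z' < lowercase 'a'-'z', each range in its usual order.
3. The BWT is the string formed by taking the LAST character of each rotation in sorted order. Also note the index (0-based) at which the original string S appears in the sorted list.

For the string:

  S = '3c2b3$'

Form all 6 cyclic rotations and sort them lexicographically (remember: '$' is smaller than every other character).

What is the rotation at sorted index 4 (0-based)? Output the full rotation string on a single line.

All 6 rotations (rotation i = S[i:]+S[:i]):
  rot[0] = 3c2b3$
  rot[1] = c2b3$3
  rot[2] = 2b3$3c
  rot[3] = b3$3c2
  rot[4] = 3$3c2b
  rot[5] = $3c2b3
Sorted (with $ < everything):
  sorted[0] = $3c2b3
  sorted[1] = 2b3$3c
  sorted[2] = 3$3c2b
  sorted[3] = 3c2b3$
  sorted[4] = b3$3c2
  sorted[5] = c2b3$3
sorted[4] = b3$3c2

Answer: b3$3c2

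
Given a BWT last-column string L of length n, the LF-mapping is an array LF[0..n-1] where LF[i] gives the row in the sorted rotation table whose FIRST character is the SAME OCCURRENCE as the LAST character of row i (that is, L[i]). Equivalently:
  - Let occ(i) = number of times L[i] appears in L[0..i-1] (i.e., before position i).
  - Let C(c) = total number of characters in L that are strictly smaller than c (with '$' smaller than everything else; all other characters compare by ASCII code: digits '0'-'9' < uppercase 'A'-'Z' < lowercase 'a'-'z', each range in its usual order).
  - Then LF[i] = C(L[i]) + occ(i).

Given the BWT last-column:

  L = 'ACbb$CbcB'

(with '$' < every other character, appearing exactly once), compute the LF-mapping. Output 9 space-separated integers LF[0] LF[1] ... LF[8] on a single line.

Answer: 1 3 5 6 0 4 7 8 2

Derivation:
Char counts: '$':1, 'A':1, 'B':1, 'C':2, 'b':3, 'c':1
C (first-col start): C('$')=0, C('A')=1, C('B')=2, C('C')=3, C('b')=5, C('c')=8
L[0]='A': occ=0, LF[0]=C('A')+0=1+0=1
L[1]='C': occ=0, LF[1]=C('C')+0=3+0=3
L[2]='b': occ=0, LF[2]=C('b')+0=5+0=5
L[3]='b': occ=1, LF[3]=C('b')+1=5+1=6
L[4]='$': occ=0, LF[4]=C('$')+0=0+0=0
L[5]='C': occ=1, LF[5]=C('C')+1=3+1=4
L[6]='b': occ=2, LF[6]=C('b')+2=5+2=7
L[7]='c': occ=0, LF[7]=C('c')+0=8+0=8
L[8]='B': occ=0, LF[8]=C('B')+0=2+0=2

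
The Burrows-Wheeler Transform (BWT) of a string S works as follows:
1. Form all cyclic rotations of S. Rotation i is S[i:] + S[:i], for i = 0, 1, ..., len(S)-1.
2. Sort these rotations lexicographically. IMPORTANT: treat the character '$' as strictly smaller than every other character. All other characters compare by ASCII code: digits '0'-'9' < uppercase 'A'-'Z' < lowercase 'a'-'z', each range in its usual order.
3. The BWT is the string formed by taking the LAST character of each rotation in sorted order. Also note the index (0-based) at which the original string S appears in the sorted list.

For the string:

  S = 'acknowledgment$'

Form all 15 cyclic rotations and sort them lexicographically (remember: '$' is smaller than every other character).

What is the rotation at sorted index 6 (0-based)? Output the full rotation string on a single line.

Answer: gment$acknowled

Derivation:
All 15 rotations (rotation i = S[i:]+S[:i]):
  rot[0] = acknowledgment$
  rot[1] = cknowledgment$a
  rot[2] = knowledgment$ac
  rot[3] = nowledgment$ack
  rot[4] = owledgment$ackn
  rot[5] = wledgment$ackno
  rot[6] = ledgment$acknow
  rot[7] = edgment$acknowl
  rot[8] = dgment$acknowle
  rot[9] = gment$acknowled
  rot[10] = ment$acknowledg
  rot[11] = ent$acknowledgm
  rot[12] = nt$acknowledgme
  rot[13] = t$acknowledgmen
  rot[14] = $acknowledgment
Sorted (with $ < everything):
  sorted[0] = $acknowledgment
  sorted[1] = acknowledgment$
  sorted[2] = cknowledgment$a
  sorted[3] = dgment$acknowle
  sorted[4] = edgment$acknowl
  sorted[5] = ent$acknowledgm
  sorted[6] = gment$acknowled
  sorted[7] = knowledgment$ac
  sorted[8] = ledgment$acknow
  sorted[9] = ment$acknowledg
  sorted[10] = nowledgment$ack
  sorted[11] = nt$acknowledgme
  sorted[12] = owledgment$ackn
  sorted[13] = t$acknowledgmen
  sorted[14] = wledgment$ackno
sorted[6] = gment$acknowled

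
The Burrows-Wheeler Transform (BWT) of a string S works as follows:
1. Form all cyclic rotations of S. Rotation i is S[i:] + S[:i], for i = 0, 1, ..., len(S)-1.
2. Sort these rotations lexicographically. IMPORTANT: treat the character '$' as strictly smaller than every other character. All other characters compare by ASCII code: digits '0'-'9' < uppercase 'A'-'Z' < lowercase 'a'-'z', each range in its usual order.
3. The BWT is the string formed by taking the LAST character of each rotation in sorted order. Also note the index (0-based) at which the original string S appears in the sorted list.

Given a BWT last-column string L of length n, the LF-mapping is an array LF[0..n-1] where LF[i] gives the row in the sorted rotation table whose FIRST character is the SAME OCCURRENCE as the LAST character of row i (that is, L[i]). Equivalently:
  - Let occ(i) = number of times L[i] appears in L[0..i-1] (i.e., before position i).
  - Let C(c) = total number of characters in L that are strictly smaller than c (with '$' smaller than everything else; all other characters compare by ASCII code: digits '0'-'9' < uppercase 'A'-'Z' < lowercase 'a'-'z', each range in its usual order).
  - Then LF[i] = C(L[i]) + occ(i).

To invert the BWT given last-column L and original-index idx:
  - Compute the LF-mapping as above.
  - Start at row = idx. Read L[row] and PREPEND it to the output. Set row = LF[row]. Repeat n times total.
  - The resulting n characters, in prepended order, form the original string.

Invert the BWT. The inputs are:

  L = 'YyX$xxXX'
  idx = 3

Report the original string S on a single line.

Answer: XyXXxxY$

Derivation:
LF mapping: 4 7 1 0 5 6 2 3
Walk LF starting at row 3, prepending L[row]:
  step 1: row=3, L[3]='$', prepend. Next row=LF[3]=0
  step 2: row=0, L[0]='Y', prepend. Next row=LF[0]=4
  step 3: row=4, L[4]='x', prepend. Next row=LF[4]=5
  step 4: row=5, L[5]='x', prepend. Next row=LF[5]=6
  step 5: row=6, L[6]='X', prepend. Next row=LF[6]=2
  step 6: row=2, L[2]='X', prepend. Next row=LF[2]=1
  step 7: row=1, L[1]='y', prepend. Next row=LF[1]=7
  step 8: row=7, L[7]='X', prepend. Next row=LF[7]=3
Reversed output: XyXXxxY$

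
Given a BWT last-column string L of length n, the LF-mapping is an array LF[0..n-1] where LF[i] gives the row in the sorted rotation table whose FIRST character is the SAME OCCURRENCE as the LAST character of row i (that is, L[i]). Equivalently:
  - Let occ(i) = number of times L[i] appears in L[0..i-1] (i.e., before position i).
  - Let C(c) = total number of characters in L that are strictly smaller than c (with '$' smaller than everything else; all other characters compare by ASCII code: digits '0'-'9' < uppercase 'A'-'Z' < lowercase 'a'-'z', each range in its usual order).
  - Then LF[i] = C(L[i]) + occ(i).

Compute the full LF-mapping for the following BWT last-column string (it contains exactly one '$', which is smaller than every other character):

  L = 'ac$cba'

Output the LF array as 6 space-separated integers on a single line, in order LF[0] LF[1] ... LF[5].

Char counts: '$':1, 'a':2, 'b':1, 'c':2
C (first-col start): C('$')=0, C('a')=1, C('b')=3, C('c')=4
L[0]='a': occ=0, LF[0]=C('a')+0=1+0=1
L[1]='c': occ=0, LF[1]=C('c')+0=4+0=4
L[2]='$': occ=0, LF[2]=C('$')+0=0+0=0
L[3]='c': occ=1, LF[3]=C('c')+1=4+1=5
L[4]='b': occ=0, LF[4]=C('b')+0=3+0=3
L[5]='a': occ=1, LF[5]=C('a')+1=1+1=2

Answer: 1 4 0 5 3 2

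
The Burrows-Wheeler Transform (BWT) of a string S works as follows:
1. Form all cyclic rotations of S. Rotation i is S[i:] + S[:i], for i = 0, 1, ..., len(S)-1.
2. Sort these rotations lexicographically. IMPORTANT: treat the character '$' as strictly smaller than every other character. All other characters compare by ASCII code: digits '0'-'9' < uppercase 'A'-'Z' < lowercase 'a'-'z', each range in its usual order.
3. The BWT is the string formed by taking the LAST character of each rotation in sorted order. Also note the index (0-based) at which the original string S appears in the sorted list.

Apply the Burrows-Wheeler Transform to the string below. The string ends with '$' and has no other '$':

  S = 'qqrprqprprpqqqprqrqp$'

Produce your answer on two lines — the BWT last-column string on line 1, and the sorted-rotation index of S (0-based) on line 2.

All 21 rotations (rotation i = S[i:]+S[:i]):
  rot[0] = qqrprqprprpqqqprqrqp$
  rot[1] = qrprqprprpqqqprqrqp$q
  rot[2] = rprqprprpqqqprqrqp$qq
  rot[3] = prqprprpqqqprqrqp$qqr
  rot[4] = rqprprpqqqprqrqp$qqrp
  rot[5] = qprprpqqqprqrqp$qqrpr
  rot[6] = prprpqqqprqrqp$qqrprq
  rot[7] = rprpqqqprqrqp$qqrprqp
  rot[8] = prpqqqprqrqp$qqrprqpr
  rot[9] = rpqqqprqrqp$qqrprqprp
  rot[10] = pqqqprqrqp$qqrprqprpr
  rot[11] = qqqprqrqp$qqrprqprprp
  rot[12] = qqprqrqp$qqrprqprprpq
  rot[13] = qprqrqp$qqrprqprprpqq
  rot[14] = prqrqp$qqrprqprprpqqq
  rot[15] = rqrqp$qqrprqprprpqqqp
  rot[16] = qrqp$qqrprqprprpqqqpr
  rot[17] = rqp$qqrprqprprpqqqprq
  rot[18] = qp$qqrprqprprpqqqprqr
  rot[19] = p$qqrprqprprpqqqprqrq
  rot[20] = $qqrprqprprpqqqprqrqp
Sorted (with $ < everything):
  sorted[0] = $qqrprqprprpqqqprqrqp  (last char: 'p')
  sorted[1] = p$qqrprqprprpqqqprqrq  (last char: 'q')
  sorted[2] = pqqqprqrqp$qqrprqprpr  (last char: 'r')
  sorted[3] = prpqqqprqrqp$qqrprqpr  (last char: 'r')
  sorted[4] = prprpqqqprqrqp$qqrprq  (last char: 'q')
  sorted[5] = prqprprpqqqprqrqp$qqr  (last char: 'r')
  sorted[6] = prqrqp$qqrprqprprpqqq  (last char: 'q')
  sorted[7] = qp$qqrprqprprpqqqprqr  (last char: 'r')
  sorted[8] = qprprpqqqprqrqp$qqrpr  (last char: 'r')
  sorted[9] = qprqrqp$qqrprqprprpqq  (last char: 'q')
  sorted[10] = qqprqrqp$qqrprqprprpq  (last char: 'q')
  sorted[11] = qqqprqrqp$qqrprqprprp  (last char: 'p')
  sorted[12] = qqrprqprprpqqqprqrqp$  (last char: '$')
  sorted[13] = qrprqprprpqqqprqrqp$q  (last char: 'q')
  sorted[14] = qrqp$qqrprqprprpqqqpr  (last char: 'r')
  sorted[15] = rpqqqprqrqp$qqrprqprp  (last char: 'p')
  sorted[16] = rprpqqqprqrqp$qqrprqp  (last char: 'p')
  sorted[17] = rprqprprpqqqprqrqp$qq  (last char: 'q')
  sorted[18] = rqp$qqrprqprprpqqqprq  (last char: 'q')
  sorted[19] = rqprprpqqqprqrqp$qqrp  (last char: 'p')
  sorted[20] = rqrqp$qqrprqprprpqqqp  (last char: 'p')
Last column: pqrrqrqrrqqp$qrppqqpp
Original string S is at sorted index 12

Answer: pqrrqrqrrqqp$qrppqqpp
12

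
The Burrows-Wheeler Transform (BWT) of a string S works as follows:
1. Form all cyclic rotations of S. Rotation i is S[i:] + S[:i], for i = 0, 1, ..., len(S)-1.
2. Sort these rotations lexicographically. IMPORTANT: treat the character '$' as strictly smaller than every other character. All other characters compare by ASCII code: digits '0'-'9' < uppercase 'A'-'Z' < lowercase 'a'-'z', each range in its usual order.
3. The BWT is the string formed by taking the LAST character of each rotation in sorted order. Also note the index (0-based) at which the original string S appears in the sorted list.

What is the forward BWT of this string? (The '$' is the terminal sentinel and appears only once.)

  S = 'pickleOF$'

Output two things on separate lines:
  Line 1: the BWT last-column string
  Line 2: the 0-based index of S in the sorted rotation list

All 9 rotations (rotation i = S[i:]+S[:i]):
  rot[0] = pickleOF$
  rot[1] = ickleOF$p
  rot[2] = ckleOF$pi
  rot[3] = kleOF$pic
  rot[4] = leOF$pick
  rot[5] = eOF$pickl
  rot[6] = OF$pickle
  rot[7] = F$pickleO
  rot[8] = $pickleOF
Sorted (with $ < everything):
  sorted[0] = $pickleOF  (last char: 'F')
  sorted[1] = F$pickleO  (last char: 'O')
  sorted[2] = OF$pickle  (last char: 'e')
  sorted[3] = ckleOF$pi  (last char: 'i')
  sorted[4] = eOF$pickl  (last char: 'l')
  sorted[5] = ickleOF$p  (last char: 'p')
  sorted[6] = kleOF$pic  (last char: 'c')
  sorted[7] = leOF$pick  (last char: 'k')
  sorted[8] = pickleOF$  (last char: '$')
Last column: FOeilpck$
Original string S is at sorted index 8

Answer: FOeilpck$
8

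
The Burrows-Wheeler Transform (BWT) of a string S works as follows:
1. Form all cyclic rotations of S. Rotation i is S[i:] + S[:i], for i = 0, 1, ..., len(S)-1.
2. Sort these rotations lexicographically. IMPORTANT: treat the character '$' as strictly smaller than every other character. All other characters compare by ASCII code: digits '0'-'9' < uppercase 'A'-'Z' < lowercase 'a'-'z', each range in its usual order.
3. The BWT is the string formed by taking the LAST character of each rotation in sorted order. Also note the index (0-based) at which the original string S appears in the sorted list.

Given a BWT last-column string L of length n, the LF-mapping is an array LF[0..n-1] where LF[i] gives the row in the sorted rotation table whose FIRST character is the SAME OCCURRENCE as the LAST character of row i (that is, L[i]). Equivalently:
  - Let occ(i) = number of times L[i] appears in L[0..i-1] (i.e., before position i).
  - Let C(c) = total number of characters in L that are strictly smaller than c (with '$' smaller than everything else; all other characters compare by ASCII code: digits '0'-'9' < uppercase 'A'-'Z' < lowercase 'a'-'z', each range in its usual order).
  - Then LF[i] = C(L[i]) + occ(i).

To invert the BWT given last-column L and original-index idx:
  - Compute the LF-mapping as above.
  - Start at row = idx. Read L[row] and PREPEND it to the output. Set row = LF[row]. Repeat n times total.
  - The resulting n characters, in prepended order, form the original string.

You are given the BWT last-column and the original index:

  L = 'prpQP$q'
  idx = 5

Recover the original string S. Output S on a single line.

Answer: qrPpQp$

Derivation:
LF mapping: 3 6 4 2 1 0 5
Walk LF starting at row 5, prepending L[row]:
  step 1: row=5, L[5]='$', prepend. Next row=LF[5]=0
  step 2: row=0, L[0]='p', prepend. Next row=LF[0]=3
  step 3: row=3, L[3]='Q', prepend. Next row=LF[3]=2
  step 4: row=2, L[2]='p', prepend. Next row=LF[2]=4
  step 5: row=4, L[4]='P', prepend. Next row=LF[4]=1
  step 6: row=1, L[1]='r', prepend. Next row=LF[1]=6
  step 7: row=6, L[6]='q', prepend. Next row=LF[6]=5
Reversed output: qrPpQp$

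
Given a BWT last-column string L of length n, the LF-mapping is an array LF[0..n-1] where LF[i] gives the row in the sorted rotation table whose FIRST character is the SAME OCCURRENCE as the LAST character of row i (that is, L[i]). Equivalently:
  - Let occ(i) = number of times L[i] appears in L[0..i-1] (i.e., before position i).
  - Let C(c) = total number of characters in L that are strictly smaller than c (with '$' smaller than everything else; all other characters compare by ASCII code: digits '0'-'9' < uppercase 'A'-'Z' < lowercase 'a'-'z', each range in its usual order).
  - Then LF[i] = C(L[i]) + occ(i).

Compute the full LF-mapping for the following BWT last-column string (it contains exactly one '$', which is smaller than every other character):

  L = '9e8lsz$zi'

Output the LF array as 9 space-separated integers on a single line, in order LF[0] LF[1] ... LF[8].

Char counts: '$':1, '8':1, '9':1, 'e':1, 'i':1, 'l':1, 's':1, 'z':2
C (first-col start): C('$')=0, C('8')=1, C('9')=2, C('e')=3, C('i')=4, C('l')=5, C('s')=6, C('z')=7
L[0]='9': occ=0, LF[0]=C('9')+0=2+0=2
L[1]='e': occ=0, LF[1]=C('e')+0=3+0=3
L[2]='8': occ=0, LF[2]=C('8')+0=1+0=1
L[3]='l': occ=0, LF[3]=C('l')+0=5+0=5
L[4]='s': occ=0, LF[4]=C('s')+0=6+0=6
L[5]='z': occ=0, LF[5]=C('z')+0=7+0=7
L[6]='$': occ=0, LF[6]=C('$')+0=0+0=0
L[7]='z': occ=1, LF[7]=C('z')+1=7+1=8
L[8]='i': occ=0, LF[8]=C('i')+0=4+0=4

Answer: 2 3 1 5 6 7 0 8 4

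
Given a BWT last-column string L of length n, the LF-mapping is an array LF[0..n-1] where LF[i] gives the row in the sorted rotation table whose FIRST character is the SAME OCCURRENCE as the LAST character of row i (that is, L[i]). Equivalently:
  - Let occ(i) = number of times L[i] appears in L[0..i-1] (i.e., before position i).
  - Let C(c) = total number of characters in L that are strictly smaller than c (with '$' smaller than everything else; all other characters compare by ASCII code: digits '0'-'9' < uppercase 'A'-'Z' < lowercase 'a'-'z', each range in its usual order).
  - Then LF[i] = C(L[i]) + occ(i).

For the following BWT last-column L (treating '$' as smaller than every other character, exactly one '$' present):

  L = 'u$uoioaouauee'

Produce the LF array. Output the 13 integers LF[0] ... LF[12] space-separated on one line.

Answer: 9 0 10 6 5 7 1 8 11 2 12 3 4

Derivation:
Char counts: '$':1, 'a':2, 'e':2, 'i':1, 'o':3, 'u':4
C (first-col start): C('$')=0, C('a')=1, C('e')=3, C('i')=5, C('o')=6, C('u')=9
L[0]='u': occ=0, LF[0]=C('u')+0=9+0=9
L[1]='$': occ=0, LF[1]=C('$')+0=0+0=0
L[2]='u': occ=1, LF[2]=C('u')+1=9+1=10
L[3]='o': occ=0, LF[3]=C('o')+0=6+0=6
L[4]='i': occ=0, LF[4]=C('i')+0=5+0=5
L[5]='o': occ=1, LF[5]=C('o')+1=6+1=7
L[6]='a': occ=0, LF[6]=C('a')+0=1+0=1
L[7]='o': occ=2, LF[7]=C('o')+2=6+2=8
L[8]='u': occ=2, LF[8]=C('u')+2=9+2=11
L[9]='a': occ=1, LF[9]=C('a')+1=1+1=2
L[10]='u': occ=3, LF[10]=C('u')+3=9+3=12
L[11]='e': occ=0, LF[11]=C('e')+0=3+0=3
L[12]='e': occ=1, LF[12]=C('e')+1=3+1=4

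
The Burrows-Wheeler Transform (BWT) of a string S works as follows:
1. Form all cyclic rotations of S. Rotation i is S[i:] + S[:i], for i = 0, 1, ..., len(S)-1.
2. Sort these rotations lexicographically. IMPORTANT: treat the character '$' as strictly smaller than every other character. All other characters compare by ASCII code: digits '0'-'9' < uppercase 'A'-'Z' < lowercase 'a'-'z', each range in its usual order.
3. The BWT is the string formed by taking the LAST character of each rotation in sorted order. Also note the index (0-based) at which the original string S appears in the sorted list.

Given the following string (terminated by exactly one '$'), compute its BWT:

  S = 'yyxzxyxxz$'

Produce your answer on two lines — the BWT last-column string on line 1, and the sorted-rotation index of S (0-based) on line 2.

Answer: zyzxyxy$xx
7

Derivation:
All 10 rotations (rotation i = S[i:]+S[:i]):
  rot[0] = yyxzxyxxz$
  rot[1] = yxzxyxxz$y
  rot[2] = xzxyxxz$yy
  rot[3] = zxyxxz$yyx
  rot[4] = xyxxz$yyxz
  rot[5] = yxxz$yyxzx
  rot[6] = xxz$yyxzxy
  rot[7] = xz$yyxzxyx
  rot[8] = z$yyxzxyxx
  rot[9] = $yyxzxyxxz
Sorted (with $ < everything):
  sorted[0] = $yyxzxyxxz  (last char: 'z')
  sorted[1] = xxz$yyxzxy  (last char: 'y')
  sorted[2] = xyxxz$yyxz  (last char: 'z')
  sorted[3] = xz$yyxzxyx  (last char: 'x')
  sorted[4] = xzxyxxz$yy  (last char: 'y')
  sorted[5] = yxxz$yyxzx  (last char: 'x')
  sorted[6] = yxzxyxxz$y  (last char: 'y')
  sorted[7] = yyxzxyxxz$  (last char: '$')
  sorted[8] = z$yyxzxyxx  (last char: 'x')
  sorted[9] = zxyxxz$yyx  (last char: 'x')
Last column: zyzxyxy$xx
Original string S is at sorted index 7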